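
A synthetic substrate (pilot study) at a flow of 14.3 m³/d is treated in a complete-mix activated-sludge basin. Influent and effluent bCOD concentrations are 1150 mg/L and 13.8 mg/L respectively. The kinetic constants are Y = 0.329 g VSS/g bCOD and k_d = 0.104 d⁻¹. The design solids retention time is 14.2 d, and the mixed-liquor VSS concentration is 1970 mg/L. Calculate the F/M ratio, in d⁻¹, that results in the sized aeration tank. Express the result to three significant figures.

Rearranging the biomass balance for a CMAS with decay, V = Y·Q·ΔS·θ_c / [X·(1+k_d θ_c)] = 0.329 × 14.3 × (1150 − 13.8) × 14.2 / [1970 × (1 + 0.104 × 14.2)] = 7.59×10^4 / 4879 = 15.56 m³.
Food-to-microorganism ratio F/M = Q S₀ / (V X) = 14.3 × 1150 / (15.56 × 1970) = 0.5366 d⁻¹.

F/M ≈ 0.537 d⁻¹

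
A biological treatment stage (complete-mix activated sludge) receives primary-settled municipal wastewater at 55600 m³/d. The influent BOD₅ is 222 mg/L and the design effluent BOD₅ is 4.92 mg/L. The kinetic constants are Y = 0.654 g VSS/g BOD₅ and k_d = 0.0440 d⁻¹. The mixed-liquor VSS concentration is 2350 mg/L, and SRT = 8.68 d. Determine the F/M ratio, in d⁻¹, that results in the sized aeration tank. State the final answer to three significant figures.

F/M ≈ 0.249 d⁻¹

Rearranging the biomass balance for a CMAS with decay, V = Y·Q·ΔS·θ_c / [X·(1+k_d θ_c)] = 0.654 × 55600 × (222 − 4.92) × 8.68 / [2350 × (1 + 0.0440 × 8.68)] = 6.85×10^7 / 3248 = 21098 m³.
F/M = Q·S₀ / (V·X) = 55600 × 222 / (21098 × 2350) = 0.2490 g BOD₅·(g VSS·d)⁻¹.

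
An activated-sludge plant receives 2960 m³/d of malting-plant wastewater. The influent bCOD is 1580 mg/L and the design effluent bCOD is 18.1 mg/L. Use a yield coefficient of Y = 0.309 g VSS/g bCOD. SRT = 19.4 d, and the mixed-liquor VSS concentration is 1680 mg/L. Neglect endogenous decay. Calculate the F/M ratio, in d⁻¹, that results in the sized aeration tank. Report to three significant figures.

V·X = Y·Q·ΔS·θ_c gives V = 0.309 × 2960 × (1580 − 18.1) × 19.4 / 1680 = 16497 m³.
F/M = Q·S₀ / (V·X) = 2960 × 1580 / (16497 × 1680) = 0.1687 g bCOD·(g VSS·d)⁻¹.

F/M ≈ 0.169 d⁻¹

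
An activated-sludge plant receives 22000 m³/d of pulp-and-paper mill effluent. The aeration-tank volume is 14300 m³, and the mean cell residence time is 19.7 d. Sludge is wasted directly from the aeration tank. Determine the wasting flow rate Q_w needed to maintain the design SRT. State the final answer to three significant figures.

Q_w ≈ 726 m³/d

For wasting at MLVSS concentration, Q_w = V/θ_c = 14300/19.7 = 725.9 m³/d.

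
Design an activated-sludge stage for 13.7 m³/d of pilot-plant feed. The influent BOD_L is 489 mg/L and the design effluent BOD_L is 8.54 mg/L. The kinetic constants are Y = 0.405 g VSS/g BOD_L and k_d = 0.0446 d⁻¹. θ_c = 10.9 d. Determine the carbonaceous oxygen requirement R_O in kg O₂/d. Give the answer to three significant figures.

R_O ≈ 4.04 kg O₂/d

Y_obs = Y / (1 + k_d θ_c) = 0.405 / (1 + 0.0446 × 10.9) = 0.405 / 1.486 = 0.2725.
Q·(S₀ − S) = 13.7 × (489 − 8.54) × 10⁻³ = 6.582 kg/d removed.
Net sludge production P_X = 0.2725 × 6.582 = 1.794 kg VSS/d.
R_O = Q·ΔS − 1.42 P_X = 6.582 − 2.547 = 4.035 kg O₂/d.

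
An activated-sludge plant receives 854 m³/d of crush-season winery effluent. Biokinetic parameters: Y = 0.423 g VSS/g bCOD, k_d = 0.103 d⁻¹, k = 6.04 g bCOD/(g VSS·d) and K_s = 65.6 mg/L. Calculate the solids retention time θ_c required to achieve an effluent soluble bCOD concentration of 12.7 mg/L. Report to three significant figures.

θ_c ≈ 3.21 d

Specific growth rate at S = 12.7 mg/L: μ = YkS/(K_s+S) = 0.423·6.04·12.7/(65.6+12.7) = 0.4144 d⁻¹.
θ_c = 1/(μ − k_d) = 1/(0.4144 − 0.103) = 1/0.3114 = 3.211 d.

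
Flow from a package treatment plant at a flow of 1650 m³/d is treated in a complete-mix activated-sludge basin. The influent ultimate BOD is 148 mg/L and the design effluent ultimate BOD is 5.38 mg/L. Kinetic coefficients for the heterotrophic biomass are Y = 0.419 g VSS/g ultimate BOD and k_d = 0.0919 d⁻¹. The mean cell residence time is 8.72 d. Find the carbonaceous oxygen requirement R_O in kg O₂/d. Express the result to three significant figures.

Correct the yield for decay: Y_obs = Y/(1 + k_d θ_c) = 0.419 / (1 + 0.0919 × 8.72) = 0.419 / 1.801 = 0.2326.
ΔS = 148 − 5.38 = 142.6 mg/L, so the substrate removal rate is 1650 × 142.6/1000 = 235.3 kg ultimate BOD/d.
Biomass synthesised: P_X = Y_obs × 235.3 = 54.74 kg VSS/d.
Carbonaceous O₂ demand = substrate oxidised − cell-mass equivalent = 235.3 − 1.42 × 54.74 = 157.6 kg O₂/d.

R_O ≈ 158 kg O₂/d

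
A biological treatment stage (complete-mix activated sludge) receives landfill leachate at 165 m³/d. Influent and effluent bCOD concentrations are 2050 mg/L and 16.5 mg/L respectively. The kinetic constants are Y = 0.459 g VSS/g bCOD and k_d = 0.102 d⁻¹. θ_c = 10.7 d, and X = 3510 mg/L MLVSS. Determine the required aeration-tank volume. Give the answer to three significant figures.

V ≈ 224 m³

From the SRT design equation V = Y Q (S₀−S) θ_c / [X (1 + k_d θ_c)] = 0.459 × 165 × (2050 − 16.5) × 10.7 / [3510 × (1 + 0.102 × 10.7)] = 1.65×10^6 / 7341 = 224.5 m³.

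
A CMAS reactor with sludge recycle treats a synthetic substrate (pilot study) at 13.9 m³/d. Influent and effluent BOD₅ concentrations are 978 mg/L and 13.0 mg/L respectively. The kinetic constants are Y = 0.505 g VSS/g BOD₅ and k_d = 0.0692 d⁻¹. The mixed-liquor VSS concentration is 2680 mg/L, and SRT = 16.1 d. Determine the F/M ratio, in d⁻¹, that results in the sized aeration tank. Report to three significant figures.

F/M ≈ 0.264 d⁻¹

Steady-state biomass mass balance: V·X·(1 + k_d·θ_c) = Y·Q·(S₀ − S)·θ_c, so V = 0.505 × 13.9 × (978 − 13.0) × 16.1 / [2680 × (1 + 0.0692 × 16.1)] = 1.09×10^5 / 5666 = 19.25 m³.
Food-to-microorganism ratio F/M = Q S₀ / (V X) = 13.9 × 978 / (19.25 × 2680) = 0.2635 d⁻¹.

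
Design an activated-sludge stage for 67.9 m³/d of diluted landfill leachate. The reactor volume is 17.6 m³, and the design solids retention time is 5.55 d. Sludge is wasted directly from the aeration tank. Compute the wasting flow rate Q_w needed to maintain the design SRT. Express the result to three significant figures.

For wasting at MLVSS concentration, Q_w = V/θ_c = 17.60/5.55 = 3.171 m³/d.

Q_w ≈ 3.17 m³/d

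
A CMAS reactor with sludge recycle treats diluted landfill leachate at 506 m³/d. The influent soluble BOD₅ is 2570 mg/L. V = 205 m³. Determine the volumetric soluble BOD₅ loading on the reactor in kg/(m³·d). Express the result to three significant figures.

Volumetric loading L_v = Q·S₀ / V = 506 × 2570 g/m³ / 205.0 m³ = 6344 g/(m³·d) = 6.344 kg soluble BOD₅/(m³·d).

L_v ≈ 6.34 kg soluble BOD₅/(m³·d)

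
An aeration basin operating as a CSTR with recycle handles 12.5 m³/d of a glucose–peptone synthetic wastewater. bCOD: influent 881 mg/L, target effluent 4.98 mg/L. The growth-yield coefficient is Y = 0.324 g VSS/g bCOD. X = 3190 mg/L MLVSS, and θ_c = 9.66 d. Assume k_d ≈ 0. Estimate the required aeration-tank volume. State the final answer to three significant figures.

Biomass mass balance (decay neglected): V·X = Y·Q·(S₀ − S)·θ_c, so V = 0.324 × 12.5 × (881 − 4.98) × 9.66 / 3190 = 10.74 m³.

V ≈ 10.7 m³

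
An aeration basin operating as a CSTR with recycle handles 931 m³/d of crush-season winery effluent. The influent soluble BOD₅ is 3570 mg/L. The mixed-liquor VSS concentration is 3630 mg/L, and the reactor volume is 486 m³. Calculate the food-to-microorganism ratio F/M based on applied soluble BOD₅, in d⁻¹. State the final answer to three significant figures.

F/M ≈ 1.88 d⁻¹

F/M = Q·S₀ / (V·X) = 931 × 3570 / (486.0 × 3630) = 1.884 g soluble BOD₅·(g VSS·d)⁻¹.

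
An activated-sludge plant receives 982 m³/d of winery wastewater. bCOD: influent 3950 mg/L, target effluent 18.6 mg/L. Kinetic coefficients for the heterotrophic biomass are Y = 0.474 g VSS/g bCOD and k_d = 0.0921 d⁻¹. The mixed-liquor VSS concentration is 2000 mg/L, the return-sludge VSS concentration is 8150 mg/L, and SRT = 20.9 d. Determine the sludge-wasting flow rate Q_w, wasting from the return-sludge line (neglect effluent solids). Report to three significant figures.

Q_w ≈ 76.8 m³/d

From the SRT design equation V = Y Q (S₀−S) θ_c / [X (1 + k_d θ_c)] = 0.474 × 982 × (3950 − 18.6) × 20.9 / [2000 × (1 + 0.0921 × 20.9)] = 3.82×10^7 / 5850 = 6538 m³.
θ_c = V·X/(Q_w·X_r) when wasting from the recycle, so Q_w = V·X/(θ_c·X_r) = 6538 × 2000 / (20.9 × 8150) = 76.77 m³/d.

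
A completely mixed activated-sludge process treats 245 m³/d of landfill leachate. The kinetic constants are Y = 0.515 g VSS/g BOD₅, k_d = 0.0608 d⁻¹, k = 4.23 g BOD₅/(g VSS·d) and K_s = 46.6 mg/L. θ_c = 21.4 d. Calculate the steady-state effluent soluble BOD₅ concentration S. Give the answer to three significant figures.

From the Monod/SRT balance for a CMAS, S = K_s·(1+k_d θ_c)/[θ_c·(Y k − k_d) − 1] = 46.6 × (1 + 0.0608 × 21.4) / [21.4 × (0.515 × 4.23 − 0.0608) − 1] = 107.2 / 44.32 = 2.420 mg/L.

S ≈ 2.42 mg/L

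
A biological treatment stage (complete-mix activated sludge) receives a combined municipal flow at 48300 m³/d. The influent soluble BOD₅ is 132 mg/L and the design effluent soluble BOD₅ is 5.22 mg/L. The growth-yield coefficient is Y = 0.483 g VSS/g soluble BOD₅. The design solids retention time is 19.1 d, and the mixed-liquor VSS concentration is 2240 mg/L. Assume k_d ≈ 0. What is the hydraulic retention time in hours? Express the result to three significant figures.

V·X = Y·Q·ΔS·θ_c gives V = 0.483 × 48300 × (132 − 5.22) × 19.1 / 2240 = 25219 m³.
HRT = V/Q = 25219 m³ / 48300 m³·d⁻¹ = 0.5221 d × 24 = 12.53 h.

τ ≈ 12.5 h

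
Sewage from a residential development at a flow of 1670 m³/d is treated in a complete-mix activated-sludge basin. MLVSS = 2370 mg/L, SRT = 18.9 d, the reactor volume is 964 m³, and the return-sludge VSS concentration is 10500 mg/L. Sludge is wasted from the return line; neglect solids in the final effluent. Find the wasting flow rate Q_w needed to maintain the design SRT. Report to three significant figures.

θ_c = V·X/(Q_w·X_r) when wasting from the recycle, so Q_w = V·X/(θ_c·X_r) = 964.0 × 2370 / (18.9 × 10500) = 11.51 m³/d.

Q_w ≈ 11.5 m³/d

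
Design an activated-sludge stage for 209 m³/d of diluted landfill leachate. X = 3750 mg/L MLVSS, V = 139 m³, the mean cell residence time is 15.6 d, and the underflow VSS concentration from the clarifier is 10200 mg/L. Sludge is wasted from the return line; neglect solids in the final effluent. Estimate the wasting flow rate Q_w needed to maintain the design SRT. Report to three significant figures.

Q_w ≈ 3.28 m³/d

Wasting from the return line (neglecting effluent solids): Q_w = V·X / (θ_c·X_r) = 139.0 × 3750 / (15.6 × 10200) = 3.276 m³/d.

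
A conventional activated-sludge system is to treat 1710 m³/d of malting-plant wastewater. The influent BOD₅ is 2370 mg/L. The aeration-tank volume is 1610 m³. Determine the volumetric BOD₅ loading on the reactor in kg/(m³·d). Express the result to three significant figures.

L_v ≈ 2.52 kg BOD₅/(m³·d)

Volumetric loading L_v = Q·S₀ / V = 1710 × 2370 g/m³ / 1610 m³ = 2517 g/(m³·d) = 2.517 kg BOD₅/(m³·d).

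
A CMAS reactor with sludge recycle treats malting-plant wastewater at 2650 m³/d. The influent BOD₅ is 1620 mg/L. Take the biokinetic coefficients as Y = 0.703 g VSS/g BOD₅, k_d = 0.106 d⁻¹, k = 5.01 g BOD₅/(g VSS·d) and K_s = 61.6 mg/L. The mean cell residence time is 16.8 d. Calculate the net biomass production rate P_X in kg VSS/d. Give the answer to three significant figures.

Effluent substrate depends only on kinetics and SRT: S = K_s(1 + k_d θ_c) / [θ_c(Yk − k_d) − 1] = 61.6 × (1 + 0.106 × 16.8) / [16.8 × (0.703 × 5.01 − 0.106) − 1] = 171.3 / 56.39 = 3.038 mg/L.
The observed yield is Y_obs = Y/(1 + k_d·θ_c) = 0.703 / (1 + 0.106 × 16.8) = 0.703 / 2.781 = 0.2528 g VSS per g BOD₅ removed.
Q·(S₀ − S) = 2650 × (1620 − 3.04) × 10⁻³ = 4285 kg/d removed.
Net biomass production P_X = Y_obs × Q·(S₀ − S) = 0.2528 × 4285 = 1083 kg VSS/d.

P_X ≈ 1080 kg VSS/d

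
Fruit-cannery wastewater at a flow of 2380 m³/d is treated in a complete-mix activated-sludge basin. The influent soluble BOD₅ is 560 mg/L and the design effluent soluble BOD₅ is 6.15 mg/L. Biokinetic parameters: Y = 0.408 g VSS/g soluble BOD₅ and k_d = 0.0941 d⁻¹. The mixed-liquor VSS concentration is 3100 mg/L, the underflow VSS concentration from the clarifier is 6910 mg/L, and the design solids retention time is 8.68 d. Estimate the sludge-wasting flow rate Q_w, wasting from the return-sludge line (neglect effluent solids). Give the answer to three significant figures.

From the SRT design equation V = Y Q (S₀−S) θ_c / [X (1 + k_d θ_c)] = 0.408 × 2380 × (560 − 6.15) × 8.68 / [3100 × (1 + 0.0941 × 8.68)] = 4.67×10^6 / 5632 = 828.9 m³.
θ_c = V·X/(Q_w·X_r) when wasting from the recycle, so Q_w = V·X/(θ_c·X_r) = 828.9 × 3100 / (8.68 × 6910) = 42.84 m³/d.

Q_w ≈ 42.8 m³/d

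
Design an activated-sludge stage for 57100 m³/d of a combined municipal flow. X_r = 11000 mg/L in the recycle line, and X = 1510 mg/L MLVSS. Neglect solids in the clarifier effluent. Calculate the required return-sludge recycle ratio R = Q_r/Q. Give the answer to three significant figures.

R ≈ 0.159

R = Q_r/Q = X/(X_r − X) = 1510 / (11000 − 1510) = 0.1591.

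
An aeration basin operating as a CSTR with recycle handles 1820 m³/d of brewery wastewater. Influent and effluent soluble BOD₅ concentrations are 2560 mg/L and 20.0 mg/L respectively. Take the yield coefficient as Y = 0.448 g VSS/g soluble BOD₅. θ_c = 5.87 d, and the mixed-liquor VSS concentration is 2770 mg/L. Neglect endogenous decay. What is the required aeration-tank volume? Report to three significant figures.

Biomass mass balance (decay neglected): V·X = Y·Q·(S₀ − S)·θ_c, so V = 0.448 × 1820 × (2560 − 20.0) × 5.87 / 2770 = 4389 m³.

V ≈ 4390 m³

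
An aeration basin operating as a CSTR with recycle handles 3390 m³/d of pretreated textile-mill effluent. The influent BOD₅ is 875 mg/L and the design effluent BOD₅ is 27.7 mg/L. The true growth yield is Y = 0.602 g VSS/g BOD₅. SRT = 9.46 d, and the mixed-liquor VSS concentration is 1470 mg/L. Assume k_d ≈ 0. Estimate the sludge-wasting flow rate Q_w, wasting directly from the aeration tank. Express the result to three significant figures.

Q_w ≈ 1180 m³/d

V·X = Y·Q·ΔS·θ_c gives V = 0.602 × 3390 × (875 − 27.7) × 9.46 / 1470 = 11128 m³.
With mixed-liquor wasting, θ_c = V/Q_w, so Q_w = V/θ_c = 11128/9.46 = 1176 m³/d.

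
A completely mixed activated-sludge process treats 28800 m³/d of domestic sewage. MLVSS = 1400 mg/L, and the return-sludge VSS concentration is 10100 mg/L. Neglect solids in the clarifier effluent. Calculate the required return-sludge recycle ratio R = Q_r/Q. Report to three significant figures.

R = Q_r/Q = X/(X_r − X) = 1400 / (10100 − 1400) = 0.1609.

R ≈ 0.161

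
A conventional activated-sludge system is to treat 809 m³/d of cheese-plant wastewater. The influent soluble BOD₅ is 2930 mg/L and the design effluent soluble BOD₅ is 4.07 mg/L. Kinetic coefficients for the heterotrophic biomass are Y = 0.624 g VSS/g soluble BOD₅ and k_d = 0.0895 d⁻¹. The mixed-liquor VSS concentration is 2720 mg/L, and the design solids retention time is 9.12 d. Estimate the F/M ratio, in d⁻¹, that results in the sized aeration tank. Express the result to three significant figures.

F/M ≈ 0.320 d⁻¹

Rearranging the biomass balance for a CMAS with decay, V = Y·Q·ΔS·θ_c / [X·(1+k_d θ_c)] = 0.624 × 809 × (2930 − 4.07) × 9.12 / [2720 × (1 + 0.0895 × 9.12)] = 1.35×10^7 / 4940 = 2727 m³.
F/M = applied load / biomass = Q·S₀/(V·X) = 809 × 2930 / (2727 × 2720) = 0.3196 d⁻¹.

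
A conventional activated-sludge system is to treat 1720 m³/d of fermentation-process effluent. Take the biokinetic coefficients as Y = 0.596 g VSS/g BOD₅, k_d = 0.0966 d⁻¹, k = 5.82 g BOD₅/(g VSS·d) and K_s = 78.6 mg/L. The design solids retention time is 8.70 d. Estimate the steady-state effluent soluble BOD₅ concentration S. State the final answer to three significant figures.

S ≈ 5.10 mg/L

For a completely mixed reactor with recycle the Lawrence–McCarty relation gives S = K_s·(1 + k_d·θ_c) / [θ_c·(Y·k − k_d) − 1] = 78.6 × (1 + 0.0966 × 8.70) / [8.70 × (0.596 × 5.82 − 0.0966) − 1] = 144.7 / 28.34 = 5.105 mg/L.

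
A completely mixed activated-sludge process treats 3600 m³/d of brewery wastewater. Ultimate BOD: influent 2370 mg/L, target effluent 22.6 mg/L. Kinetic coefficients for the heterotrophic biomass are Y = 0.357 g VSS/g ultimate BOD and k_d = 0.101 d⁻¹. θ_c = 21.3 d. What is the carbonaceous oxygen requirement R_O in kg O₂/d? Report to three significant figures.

Observed yield with endogenous decay: Y_obs = Y / (1 + k_d·θ_c) = 0.357 / (1 + 0.101 × 21.3) = 0.357 / 3.151 = 0.1133 g VSS/g ultimate BOD.
Mass of ultimate BOD removed per day: Q(S₀ − S) = 3600 × 2347 g/m³ = 8451 kg/d.
Net sludge production P_X = 0.1133 × 8451 = 957.3 kg VSS/d.
R_O = Q·ΔS − 1.42 P_X = 8451 − 1359 = 7091 kg O₂/d.

R_O ≈ 7090 kg O₂/d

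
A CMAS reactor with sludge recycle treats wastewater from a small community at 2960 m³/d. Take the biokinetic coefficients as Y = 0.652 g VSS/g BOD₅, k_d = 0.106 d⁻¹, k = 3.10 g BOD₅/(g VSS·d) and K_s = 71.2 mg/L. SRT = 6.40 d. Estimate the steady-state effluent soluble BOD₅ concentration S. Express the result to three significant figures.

Effluent substrate depends only on kinetics and SRT: S = K_s(1 + k_d θ_c) / [θ_c(Yk − k_d) − 1] = 71.2 × (1 + 0.106 × 6.40) / [6.40 × (0.652 × 3.10 − 0.106) − 1] = 119.5 / 11.26 = 10.62 mg/L.

S ≈ 10.6 mg/L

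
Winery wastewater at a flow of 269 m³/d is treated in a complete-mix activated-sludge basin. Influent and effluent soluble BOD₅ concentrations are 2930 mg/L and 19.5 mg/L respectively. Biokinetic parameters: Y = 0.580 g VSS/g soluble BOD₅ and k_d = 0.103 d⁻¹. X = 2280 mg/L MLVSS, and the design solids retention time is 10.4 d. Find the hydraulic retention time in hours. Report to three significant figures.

Steady-state biomass mass balance: V·X·(1 + k_d·θ_c) = Y·Q·(S₀ − S)·θ_c, so V = 0.580 × 269 × (2930 − 19.5) × 10.4 / [2280 × (1 + 0.103 × 10.4)] = 4.72×10^6 / 4722 = 1000 m³.
HRT = V/Q = 1000 m³ / 269 m³·d⁻¹ = 3.718 d × 24 = 89.22 h.

τ ≈ 89.2 h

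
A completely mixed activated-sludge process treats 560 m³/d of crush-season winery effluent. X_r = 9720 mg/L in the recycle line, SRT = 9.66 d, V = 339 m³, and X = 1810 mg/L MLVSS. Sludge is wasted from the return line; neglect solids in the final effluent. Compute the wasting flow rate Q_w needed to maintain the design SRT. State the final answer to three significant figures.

θ_c = V·X/(Q_w·X_r) when wasting from the recycle, so Q_w = V·X/(θ_c·X_r) = 339.0 × 1810 / (9.66 × 9720) = 6.535 m³/d.

Q_w ≈ 6.53 m³/d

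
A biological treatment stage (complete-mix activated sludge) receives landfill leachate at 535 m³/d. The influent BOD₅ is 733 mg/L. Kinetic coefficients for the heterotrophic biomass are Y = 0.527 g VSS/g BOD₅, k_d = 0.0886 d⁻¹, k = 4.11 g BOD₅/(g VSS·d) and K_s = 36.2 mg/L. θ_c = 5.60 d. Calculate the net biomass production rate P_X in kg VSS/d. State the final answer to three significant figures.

For a completely mixed reactor with recycle the Lawrence–McCarty relation gives S = K_s·(1 + k_d·θ_c) / [θ_c·(Y·k − k_d) − 1] = 36.2 × (1 + 0.0886 × 5.60) / [5.60 × (0.527 × 4.11 − 0.0886) − 1] = 54.16 / 10.63 = 5.094 mg/L.
Correct the yield for decay: Y_obs = Y/(1 + k_d θ_c) = 0.527 / (1 + 0.0886 × 5.60) = 0.527 / 1.496 = 0.3522.
ΔS = 733 − 5.09 = 727.9 mg/L, so the substrate removal rate is 535 × 727.9/1000 = 389.4 kg BOD₅/d.
Net biomass production P_X = Y_obs × Q·(S₀ − S) = 0.3522 × 389.4 = 137.2 kg VSS/d.

P_X ≈ 137 kg VSS/d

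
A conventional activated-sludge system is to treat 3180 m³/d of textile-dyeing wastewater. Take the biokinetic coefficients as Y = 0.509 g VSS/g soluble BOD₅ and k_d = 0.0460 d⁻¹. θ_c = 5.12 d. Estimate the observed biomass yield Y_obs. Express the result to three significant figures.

Y_obs ≈ 0.412 g VSS/g soluble BOD₅

Y_obs = Y / (1 + k_d θ_c) = 0.509 / (1 + 0.0460 × 5.12) = 0.509 / 1.236 = 0.4120.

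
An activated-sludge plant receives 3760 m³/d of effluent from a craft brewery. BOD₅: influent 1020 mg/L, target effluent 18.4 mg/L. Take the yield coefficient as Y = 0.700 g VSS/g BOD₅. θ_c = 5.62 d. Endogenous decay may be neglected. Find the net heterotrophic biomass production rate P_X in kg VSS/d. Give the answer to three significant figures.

P_X ≈ 2640 kg VSS/d

Since k_d ≈ 0, Y_obs = Y = 0.700 g VSS/g BOD₅.
Q·(S₀ − S) = 3760 × (1020 − 18.4) × 10⁻³ = 3766 kg/d removed.
Net biomass production P_X = Y_obs × Q·(S₀ − S) = 0.7000 × 3766 = 2636 kg VSS/d.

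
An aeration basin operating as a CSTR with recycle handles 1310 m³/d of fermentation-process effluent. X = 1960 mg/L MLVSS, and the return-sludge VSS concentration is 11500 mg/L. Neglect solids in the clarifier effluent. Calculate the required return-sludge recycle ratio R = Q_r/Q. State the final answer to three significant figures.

Mass balance around the secondary clarifier (neglecting effluent solids): R = X / (X_r − X) = 1960 / (11500 − 1960) = 0.2055.

R ≈ 0.205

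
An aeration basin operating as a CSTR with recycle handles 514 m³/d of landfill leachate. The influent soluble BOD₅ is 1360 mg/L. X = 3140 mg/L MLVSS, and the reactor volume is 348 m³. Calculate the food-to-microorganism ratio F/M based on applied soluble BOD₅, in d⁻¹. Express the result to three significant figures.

F/M = Q·S₀ / (V·X) = 514 × 1360 / (348.0 × 3140) = 0.6397 g soluble BOD₅·(g VSS·d)⁻¹.

F/M ≈ 0.640 d⁻¹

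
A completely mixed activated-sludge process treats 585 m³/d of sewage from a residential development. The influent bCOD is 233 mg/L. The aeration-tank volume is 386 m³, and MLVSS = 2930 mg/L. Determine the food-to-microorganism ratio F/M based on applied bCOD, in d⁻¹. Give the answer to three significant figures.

F/M ≈ 0.121 d⁻¹

F/M = applied load / biomass = Q·S₀/(V·X) = 585 × 233 / (386.0 × 2930) = 0.1205 d⁻¹.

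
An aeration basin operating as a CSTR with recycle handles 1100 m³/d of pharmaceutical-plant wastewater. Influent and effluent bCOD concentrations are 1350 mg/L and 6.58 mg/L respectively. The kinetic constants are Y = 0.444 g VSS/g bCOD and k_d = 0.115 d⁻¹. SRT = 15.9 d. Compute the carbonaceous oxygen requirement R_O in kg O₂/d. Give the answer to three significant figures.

The observed yield is Y_obs = Y/(1 + k_d·θ_c) = 0.444 / (1 + 0.115 × 15.9) = 0.444 / 2.829 = 0.1570 g VSS per g bCOD removed.
ΔS = 1350 − 6.58 = 1343 mg/L, so the substrate removal rate is 1100 × 1343/1000 = 1478 kg bCOD/d.
P_X = Y_obs·Q·(S₀ − S) = 0.1570 × 1478 = 232.0 kg VSS/d.
Carbonaceous O₂ demand = substrate oxidised − cell-mass equivalent = 1478 − 1.42 × 232.0 = 1148 kg O₂/d.

R_O ≈ 1150 kg O₂/d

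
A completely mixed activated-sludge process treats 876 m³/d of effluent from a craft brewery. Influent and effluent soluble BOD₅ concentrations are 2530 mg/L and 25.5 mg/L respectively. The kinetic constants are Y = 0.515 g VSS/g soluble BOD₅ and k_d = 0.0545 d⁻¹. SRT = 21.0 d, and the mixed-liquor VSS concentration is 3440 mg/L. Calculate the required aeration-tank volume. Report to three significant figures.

V ≈ 3220 m³

Rearranging the biomass balance for a CMAS with decay, V = Y·Q·ΔS·θ_c / [X·(1+k_d θ_c)] = 0.515 × 876 × (2530 − 25.5) × 21.0 / [3440 × (1 + 0.0545 × 21.0)] = 2.37×10^7 / 7377 = 3216 m³.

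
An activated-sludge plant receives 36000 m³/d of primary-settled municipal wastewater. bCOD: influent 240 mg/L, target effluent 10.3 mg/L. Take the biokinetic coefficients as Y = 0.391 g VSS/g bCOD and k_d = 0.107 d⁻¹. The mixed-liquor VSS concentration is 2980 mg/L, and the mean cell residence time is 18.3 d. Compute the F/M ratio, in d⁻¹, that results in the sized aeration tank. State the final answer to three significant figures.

Steady-state biomass mass balance: V·X·(1 + k_d·θ_c) = Y·Q·(S₀ − S)·θ_c, so V = 0.391 × 36000 × (240 − 10.3) × 18.3 / [2980 × (1 + 0.107 × 18.3)] = 5.92×10^7 / 8815 = 6712 m³.
F/M = applied load / biomass = Q·S₀/(V·X) = 36000 × 240 / (6712 × 2980) = 0.4320 d⁻¹.

F/M ≈ 0.432 d⁻¹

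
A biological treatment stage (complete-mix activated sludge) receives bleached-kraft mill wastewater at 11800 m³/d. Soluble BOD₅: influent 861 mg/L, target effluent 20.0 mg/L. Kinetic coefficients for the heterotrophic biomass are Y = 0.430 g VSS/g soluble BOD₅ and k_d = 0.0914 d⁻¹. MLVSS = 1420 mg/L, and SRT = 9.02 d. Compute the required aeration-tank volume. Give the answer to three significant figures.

Rearranging the biomass balance for a CMAS with decay, V = Y·Q·ΔS·θ_c / [X·(1+k_d θ_c)] = 0.430 × 11800 × (861 − 20.0) × 9.02 / [1420 × (1 + 0.0914 × 9.02)] = 3.85×10^7 / 2591 = 14857 m³.

V ≈ 14900 m³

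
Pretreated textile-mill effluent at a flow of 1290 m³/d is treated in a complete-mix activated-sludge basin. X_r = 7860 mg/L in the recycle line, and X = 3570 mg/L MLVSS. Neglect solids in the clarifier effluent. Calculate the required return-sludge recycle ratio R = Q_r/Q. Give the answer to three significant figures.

Mass balance around the secondary clarifier (neglecting effluent solids): R = X / (X_r − X) = 3570 / (7860 − 3570) = 0.8322.

R ≈ 0.832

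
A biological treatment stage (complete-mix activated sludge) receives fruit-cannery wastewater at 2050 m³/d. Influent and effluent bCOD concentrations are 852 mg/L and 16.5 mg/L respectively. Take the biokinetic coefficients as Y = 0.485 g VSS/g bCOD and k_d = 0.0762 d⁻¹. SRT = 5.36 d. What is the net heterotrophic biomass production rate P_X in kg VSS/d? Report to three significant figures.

P_X ≈ 590 kg VSS/d

Observed yield with endogenous decay: Y_obs = Y / (1 + k_d·θ_c) = 0.485 / (1 + 0.0762 × 5.36) = 0.485 / 1.408 = 0.3444 g VSS/g bCOD.
Substrate removed = Q·(S₀ − S) = 2050 m³/d × (852 − 16.5) g/m³ = 1.71×10^6 g/d = 1713 kg/d.
So the net sludge growth is P_X = 0.3444 × 1713 = 589.8 kg VSS/d.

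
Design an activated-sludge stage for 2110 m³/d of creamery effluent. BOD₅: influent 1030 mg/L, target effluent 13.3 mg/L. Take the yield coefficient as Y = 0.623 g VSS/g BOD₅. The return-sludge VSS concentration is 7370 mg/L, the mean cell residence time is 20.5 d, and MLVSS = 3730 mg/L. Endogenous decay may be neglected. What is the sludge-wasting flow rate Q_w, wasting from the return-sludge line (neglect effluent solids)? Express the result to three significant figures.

V·X = Y·Q·ΔS·θ_c gives V = 0.623 × 2110 × (1030 − 13.3) × 20.5 / 3730 = 7345 m³.
Wasting from the return line (neglecting effluent solids): Q_w = V·X / (θ_c·X_r) = 7345 × 3730 / (20.5 × 7370) = 181.3 m³/d.

Q_w ≈ 181 m³/d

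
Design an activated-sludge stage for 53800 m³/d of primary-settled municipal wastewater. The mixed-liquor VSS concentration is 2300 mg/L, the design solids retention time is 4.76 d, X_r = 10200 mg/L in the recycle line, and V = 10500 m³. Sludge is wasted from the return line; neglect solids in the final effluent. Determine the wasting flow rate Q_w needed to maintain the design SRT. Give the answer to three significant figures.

Q_w = (V·X)/(θ_c X_r) = 10500 × 2300 / (4.76 × 10200) = 497.4 m³/d.

Q_w ≈ 497 m³/d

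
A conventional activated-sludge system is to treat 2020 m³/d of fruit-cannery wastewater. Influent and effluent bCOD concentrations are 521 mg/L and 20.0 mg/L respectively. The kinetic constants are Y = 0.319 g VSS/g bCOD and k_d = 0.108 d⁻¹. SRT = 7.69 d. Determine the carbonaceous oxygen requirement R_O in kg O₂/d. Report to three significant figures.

R_O ≈ 762 kg O₂/d

The observed yield is Y_obs = Y/(1 + k_d·θ_c) = 0.319 / (1 + 0.108 × 7.69) = 0.319 / 1.831 = 0.1743 g VSS per g bCOD removed.
Q·(S₀ − S) = 2020 × (521 − 20.0) × 10⁻³ = 1012 kg/d removed.
Net sludge production P_X = 0.1743 × 1012 = 176.4 kg VSS/d.
Carbonaceous O₂ demand = substrate oxidised − cell-mass equivalent = 1012 − 1.42 × 176.4 = 761.6 kg O₂/d.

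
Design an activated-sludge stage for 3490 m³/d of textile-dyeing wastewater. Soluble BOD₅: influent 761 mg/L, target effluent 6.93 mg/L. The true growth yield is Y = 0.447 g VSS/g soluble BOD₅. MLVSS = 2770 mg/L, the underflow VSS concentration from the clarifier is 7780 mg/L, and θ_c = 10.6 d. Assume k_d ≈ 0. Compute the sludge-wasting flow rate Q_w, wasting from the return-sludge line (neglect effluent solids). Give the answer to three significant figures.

Q_w ≈ 151 m³/d

With k_d = 0 the design equation reduces to V = Y Q (S₀−S) θ_c / X = 0.447 × 3490 × (761 − 6.93) × 10.6 / 2770 = 4502 m³.
Q_w = (V·X)/(θ_c X_r) = 4502 × 2770 / (10.6 × 7780) = 151.2 m³/d.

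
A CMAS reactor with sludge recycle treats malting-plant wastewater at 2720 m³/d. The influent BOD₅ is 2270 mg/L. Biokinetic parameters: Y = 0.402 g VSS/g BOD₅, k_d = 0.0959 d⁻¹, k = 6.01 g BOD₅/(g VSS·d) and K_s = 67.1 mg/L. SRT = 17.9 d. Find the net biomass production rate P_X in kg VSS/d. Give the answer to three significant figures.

P_X ≈ 912 kg VSS/d

For a completely mixed reactor with recycle the Lawrence–McCarty relation gives S = K_s·(1 + k_d·θ_c) / [θ_c·(Y·k − k_d) − 1] = 67.1 × (1 + 0.0959 × 17.9) / [17.9 × (0.402 × 6.01 − 0.0959) − 1] = 182.3 / 40.53 = 4.498 mg/L.
Observed yield with endogenous decay: Y_obs = Y / (1 + k_d·θ_c) = 0.402 / (1 + 0.0959 × 17.9) = 0.402 / 2.717 = 0.1480 g VSS/g BOD₅.
Q·(S₀ − S) = 2720 × (2270 − 4.50) × 10⁻³ = 6162 kg/d removed.
Net biomass production P_X = Y_obs × Q·(S₀ − S) = 0.1480 × 6162 = 911.9 kg VSS/d.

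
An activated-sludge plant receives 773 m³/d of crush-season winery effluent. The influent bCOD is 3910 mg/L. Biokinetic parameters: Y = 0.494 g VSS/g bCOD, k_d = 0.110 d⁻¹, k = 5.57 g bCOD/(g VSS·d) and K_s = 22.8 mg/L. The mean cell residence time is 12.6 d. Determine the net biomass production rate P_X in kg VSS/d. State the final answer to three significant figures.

Effluent substrate depends only on kinetics and SRT: S = K_s(1 + k_d θ_c) / [θ_c(Yk − k_d) − 1] = 22.8 × (1 + 0.110 × 12.6) / [12.6 × (0.494 × 5.57 − 0.110) − 1] = 54.40 / 32.28 = 1.685 mg/L.
Y_obs = Y / (1 + k_d θ_c) = 0.494 / (1 + 0.110 × 12.6) = 0.494 / 2.386 = 0.2070.
Q·(S₀ − S) = 773 × (3910 − 1.69) × 10⁻³ = 3021 kg/d removed.
Biomass produced: P_X = Y_obs·Q·ΔS = 0.2070 × 3021 ≈ 625.5 kg VSS/d.

P_X ≈ 625 kg VSS/d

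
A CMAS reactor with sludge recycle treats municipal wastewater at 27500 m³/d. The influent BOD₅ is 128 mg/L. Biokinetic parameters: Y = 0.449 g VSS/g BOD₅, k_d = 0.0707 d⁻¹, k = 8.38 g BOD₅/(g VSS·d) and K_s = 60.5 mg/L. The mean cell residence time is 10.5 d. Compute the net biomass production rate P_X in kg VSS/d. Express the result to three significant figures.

P_X ≈ 887 kg VSS/d

Effluent substrate depends only on kinetics and SRT: S = K_s(1 + k_d θ_c) / [θ_c(Yk − k_d) − 1] = 60.5 × (1 + 0.0707 × 10.5) / [10.5 × (0.449 × 8.38 − 0.0707) − 1] = 105.4 / 37.77 = 2.791 mg/L.
The observed yield is Y_obs = Y/(1 + k_d·θ_c) = 0.449 / (1 + 0.0707 × 10.5) = 0.449 / 1.742 = 0.2577 g VSS per g BOD₅ removed.
Q·(S₀ − S) = 27500 × (128 − 2.79) × 10⁻³ = 3443 kg/d removed.
So the net sludge growth is P_X = 0.2577 × 3443 = 887.3 kg VSS/d.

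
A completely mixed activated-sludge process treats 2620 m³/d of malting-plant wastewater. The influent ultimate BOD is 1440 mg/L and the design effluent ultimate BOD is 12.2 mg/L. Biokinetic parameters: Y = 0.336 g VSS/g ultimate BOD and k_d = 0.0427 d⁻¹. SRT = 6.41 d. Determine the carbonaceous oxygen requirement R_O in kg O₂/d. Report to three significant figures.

Observed yield with endogenous decay: Y_obs = Y / (1 + k_d·θ_c) = 0.336 / (1 + 0.0427 × 6.41) = 0.336 / 1.274 = 0.2638 g VSS/g ultimate BOD.
Q·(S₀ − S) = 2620 × (1440 − 12.2) × 10⁻³ = 3741 kg/d removed.
Biomass synthesised: P_X = Y_obs × 3741 = 986.8 kg VSS/d.
R_O = Q·ΔS − 1.42 P_X = 3741 − 1401 = 2340 kg O₂/d.

R_O ≈ 2340 kg O₂/d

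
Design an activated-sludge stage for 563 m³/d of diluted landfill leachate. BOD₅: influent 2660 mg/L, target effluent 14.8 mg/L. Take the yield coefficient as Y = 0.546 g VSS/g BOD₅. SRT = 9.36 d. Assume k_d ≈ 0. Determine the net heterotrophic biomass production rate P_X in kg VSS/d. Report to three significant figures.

No decay correction is needed, so Y_obs = Y = 0.546.
Q·(S₀ − S) = 563 × (2660 − 14.8) × 10⁻³ = 1489 kg/d removed.
Biomass produced: P_X = Y_obs·Q·ΔS = 0.5460 × 1489 ≈ 813.1 kg VSS/d.

P_X ≈ 813 kg VSS/d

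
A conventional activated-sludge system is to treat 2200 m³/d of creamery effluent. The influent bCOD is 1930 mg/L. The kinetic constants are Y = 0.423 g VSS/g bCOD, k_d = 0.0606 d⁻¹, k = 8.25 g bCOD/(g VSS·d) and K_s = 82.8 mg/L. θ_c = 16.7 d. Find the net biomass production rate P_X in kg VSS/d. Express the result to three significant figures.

Effluent substrate depends only on kinetics and SRT: S = K_s(1 + k_d θ_c) / [θ_c(Yk − k_d) − 1] = 82.8 × (1 + 0.0606 × 16.7) / [16.7 × (0.423 × 8.25 − 0.0606) − 1] = 166.6 / 56.27 = 2.961 mg/L.
The observed yield is Y_obs = Y/(1 + k_d·θ_c) = 0.423 / (1 + 0.0606 × 16.7) = 0.423 / 2.012 = 0.2102 g VSS per g bCOD removed.
Q·(S₀ − S) = 2200 × (1930 − 2.96) × 10⁻³ = 4239 kg/d removed.
So the net sludge growth is P_X = 0.2102 × 4239 = 891.3 kg VSS/d.

P_X ≈ 891 kg VSS/d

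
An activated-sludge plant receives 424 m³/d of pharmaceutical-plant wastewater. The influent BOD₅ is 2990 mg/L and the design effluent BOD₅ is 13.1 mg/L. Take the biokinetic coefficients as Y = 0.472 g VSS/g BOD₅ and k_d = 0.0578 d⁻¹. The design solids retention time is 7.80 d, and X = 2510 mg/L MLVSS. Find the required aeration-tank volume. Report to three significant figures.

V ≈ 1280 m³

Rearranging the biomass balance for a CMAS with decay, V = Y·Q·ΔS·θ_c / [X·(1+k_d θ_c)] = 0.472 × 424 × (2990 − 13.1) × 7.80 / [2510 × (1 + 0.0578 × 7.80)] = 4.65×10^6 / 3642 = 1276 m³.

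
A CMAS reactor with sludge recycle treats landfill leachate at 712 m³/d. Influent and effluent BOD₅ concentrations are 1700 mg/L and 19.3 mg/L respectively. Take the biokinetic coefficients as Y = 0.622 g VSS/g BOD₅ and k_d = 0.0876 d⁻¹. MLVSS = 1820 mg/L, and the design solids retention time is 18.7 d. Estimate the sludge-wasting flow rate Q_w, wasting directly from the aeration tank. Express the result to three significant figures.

From the SRT design equation V = Y Q (S₀−S) θ_c / [X (1 + k_d θ_c)] = 0.622 × 712 × (1700 − 19.3) × 18.7 / [1820 × (1 + 0.0876 × 18.7)] = 1.39×10^7 / 4801 = 2899 m³.
With mixed-liquor wasting, θ_c = V/Q_w, so Q_w = V/θ_c = 2899/18.7 = 155.0 m³/d.

Q_w ≈ 155 m³/d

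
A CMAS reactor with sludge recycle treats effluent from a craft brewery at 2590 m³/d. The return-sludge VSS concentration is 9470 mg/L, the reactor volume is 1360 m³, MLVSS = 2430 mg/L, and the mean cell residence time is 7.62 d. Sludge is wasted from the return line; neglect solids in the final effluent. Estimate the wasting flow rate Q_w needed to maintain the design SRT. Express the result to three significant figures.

Q_w ≈ 45.8 m³/d

Q_w = (V·X)/(θ_c X_r) = 1360 × 2430 / (7.62 × 9470) = 45.80 m³/d.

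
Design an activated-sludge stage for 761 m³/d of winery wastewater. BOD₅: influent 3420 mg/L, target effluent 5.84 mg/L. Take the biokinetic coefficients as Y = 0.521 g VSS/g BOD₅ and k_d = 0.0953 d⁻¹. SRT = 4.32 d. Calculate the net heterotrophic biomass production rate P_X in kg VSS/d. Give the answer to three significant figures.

Y_obs = Y / (1 + k_d θ_c) = 0.521 / (1 + 0.0953 × 4.32) = 0.521 / 1.412 = 0.3691.
Substrate removed = Q·(S₀ − S) = 761 m³/d × (3420 − 5.84) g/m³ = 2.6×10^6 g/d = 2598 kg/d.
P_X = Y_obs · Q(S₀ − S) = 0.3691 × 2598 = 958.9 kg VSS/d.

P_X ≈ 959 kg VSS/d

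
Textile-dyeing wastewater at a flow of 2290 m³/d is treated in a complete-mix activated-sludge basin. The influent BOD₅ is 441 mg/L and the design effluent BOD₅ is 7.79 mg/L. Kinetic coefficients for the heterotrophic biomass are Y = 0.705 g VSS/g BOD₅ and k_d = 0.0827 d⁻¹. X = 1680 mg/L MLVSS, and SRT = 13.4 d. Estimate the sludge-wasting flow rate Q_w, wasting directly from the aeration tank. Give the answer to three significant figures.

Rearranging the biomass balance for a CMAS with decay, V = Y·Q·ΔS·θ_c / [X·(1+k_d θ_c)] = 0.705 × 2290 × (441 − 7.79) × 13.4 / [1680 × (1 + 0.0827 × 13.4)] = 9.37×10^6 / 3542 = 2646 m³.
With mixed-liquor wasting, θ_c = V/Q_w, so Q_w = V/θ_c = 2646/13.4 = 197.5 m³/d.

Q_w ≈ 197 m³/d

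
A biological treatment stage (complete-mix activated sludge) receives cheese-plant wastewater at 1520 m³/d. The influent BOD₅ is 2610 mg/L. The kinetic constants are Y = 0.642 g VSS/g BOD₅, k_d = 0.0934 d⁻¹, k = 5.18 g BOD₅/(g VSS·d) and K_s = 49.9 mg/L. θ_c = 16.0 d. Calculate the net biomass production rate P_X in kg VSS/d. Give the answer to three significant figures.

P_X ≈ 1020 kg VSS/d

For a completely mixed reactor with recycle the Lawrence–McCarty relation gives S = K_s·(1 + k_d·θ_c) / [θ_c·(Y·k − k_d) − 1] = 49.9 × (1 + 0.0934 × 16.0) / [16.0 × (0.642 × 5.18 − 0.0934) − 1] = 124.5 / 50.71 = 2.454 mg/L.
The observed yield is Y_obs = Y/(1 + k_d·θ_c) = 0.642 / (1 + 0.0934 × 16.0) = 0.642 / 2.494 = 0.2574 g VSS per g BOD₅ removed.
Mass of BOD₅ removed per day: Q(S₀ − S) = 1520 × 2608 g/m³ = 3963 kg/d.
Net biomass production P_X = Y_obs × Q·(S₀ − S) = 0.2574 × 3963 = 1020 kg VSS/d.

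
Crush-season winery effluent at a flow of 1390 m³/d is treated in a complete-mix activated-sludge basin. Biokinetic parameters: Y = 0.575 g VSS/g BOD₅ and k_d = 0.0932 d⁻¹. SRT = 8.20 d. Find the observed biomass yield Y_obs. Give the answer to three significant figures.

Y_obs ≈ 0.326 g VSS/g BOD₅

Observed yield with endogenous decay: Y_obs = Y / (1 + k_d·θ_c) = 0.575 / (1 + 0.0932 × 8.20) = 0.575 / 1.764 = 0.3259 g VSS/g BOD₅.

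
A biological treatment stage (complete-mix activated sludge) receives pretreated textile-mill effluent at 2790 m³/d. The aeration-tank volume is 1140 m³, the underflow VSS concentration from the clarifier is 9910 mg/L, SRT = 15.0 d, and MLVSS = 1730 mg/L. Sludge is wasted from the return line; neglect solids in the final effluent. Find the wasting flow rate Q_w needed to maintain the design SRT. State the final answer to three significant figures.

Q_w ≈ 13.3 m³/d

Q_w = (V·X)/(θ_c X_r) = 1140 × 1730 / (15.0 × 9910) = 13.27 m³/d.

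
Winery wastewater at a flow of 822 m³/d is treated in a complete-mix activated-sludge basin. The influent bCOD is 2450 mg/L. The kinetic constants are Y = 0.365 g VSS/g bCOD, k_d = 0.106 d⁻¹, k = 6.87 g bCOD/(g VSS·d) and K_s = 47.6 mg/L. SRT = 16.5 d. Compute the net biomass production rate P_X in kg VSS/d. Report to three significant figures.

P_X ≈ 267 kg VSS/d

For a completely mixed reactor with recycle the Lawrence–McCarty relation gives S = K_s·(1 + k_d·θ_c) / [θ_c·(Y·k − k_d) − 1] = 47.6 × (1 + 0.106 × 16.5) / [16.5 × (0.365 × 6.87 − 0.106) − 1] = 130.9 / 38.63 = 3.388 mg/L.
The observed yield is Y_obs = Y/(1 + k_d·θ_c) = 0.365 / (1 + 0.106 × 16.5) = 0.365 / 2.749 = 0.1328 g VSS per g bCOD removed.
Q·(S₀ − S) = 822 × (2450 − 3.39) × 10⁻³ = 2011 kg/d removed.
So the net sludge growth is P_X = 0.1328 × 2011 = 267.0 kg VSS/d.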